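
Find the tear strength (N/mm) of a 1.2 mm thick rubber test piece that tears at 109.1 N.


Tear strength = force / thickness
= 109.1 / 1.2
= 90.92 N/mm

90.92 N/mm


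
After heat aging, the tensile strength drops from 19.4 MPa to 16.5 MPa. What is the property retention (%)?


Retention = aged / original * 100
= 16.5 / 19.4 * 100
= 85.1%

85.1%


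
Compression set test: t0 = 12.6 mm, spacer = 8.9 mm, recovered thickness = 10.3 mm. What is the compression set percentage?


CS = (t0 - recovered) / (t0 - ts) * 100
= (12.6 - 10.3) / (12.6 - 8.9) * 100
= 2.3 / 3.7 * 100
= 62.2%

62.2%


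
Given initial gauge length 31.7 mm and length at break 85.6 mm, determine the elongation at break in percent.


Elongation = (Lf - L0) / L0 * 100
= (85.6 - 31.7) / 31.7 * 100
= 53.9 / 31.7 * 100
= 170.0%

170.0%


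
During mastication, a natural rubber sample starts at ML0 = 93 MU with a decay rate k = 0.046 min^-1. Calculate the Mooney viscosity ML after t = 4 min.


ML = ML0 * exp(-k * t)
ML = 93 * exp(-0.046 * 4)
ML = 93 * 0.8319
ML = 77.37 MU

77.37 MU


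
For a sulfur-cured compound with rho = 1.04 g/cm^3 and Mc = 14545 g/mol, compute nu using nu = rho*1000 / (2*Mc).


nu = rho * 1000 / (2 * Mc)
nu = 1.04 * 1000 / (2 * 14545)
nu = 1040.0 / 29090
nu = 0.0358 mol/L

0.0358 mol/L


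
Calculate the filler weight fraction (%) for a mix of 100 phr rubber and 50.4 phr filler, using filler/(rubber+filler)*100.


Filler % = filler / (rubber + filler) * 100
= 50.4 / (100 + 50.4) * 100
= 50.4 / 150.4 * 100
= 33.51%

33.51%


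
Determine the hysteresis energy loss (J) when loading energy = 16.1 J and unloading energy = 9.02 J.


Hysteresis loss = loading - unloading
= 16.1 - 9.02
= 7.08 J

7.08 J


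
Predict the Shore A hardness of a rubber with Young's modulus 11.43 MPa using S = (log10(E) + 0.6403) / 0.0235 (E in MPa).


log10(E) = 0.0235*S - 0.6403  =>  S = (log10(E) + 0.6403) / 0.0235
log10(11.43) = 1.058046
S = (1.058046 + 0.6403) / 0.0235 = 1.698346 / 0.0235
S = 72.3

Shore A = 72.3


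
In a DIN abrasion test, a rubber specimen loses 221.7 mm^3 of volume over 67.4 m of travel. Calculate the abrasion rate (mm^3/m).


Rate = volume_loss / distance
= 221.7 / 67.4
= 3.289 mm^3/m

3.289 mm^3/m


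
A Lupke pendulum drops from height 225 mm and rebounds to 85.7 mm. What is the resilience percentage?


Resilience = h_rebound / h_drop * 100
= 85.7 / 225 * 100
= 38.1%

38.1%


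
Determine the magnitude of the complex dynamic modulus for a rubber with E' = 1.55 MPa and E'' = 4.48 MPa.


|E*| = sqrt(E'^2 + E''^2)
= sqrt(1.55^2 + 4.48^2)
= sqrt(2.4025 + 20.0704)
= 4.741 MPa

4.741 MPa


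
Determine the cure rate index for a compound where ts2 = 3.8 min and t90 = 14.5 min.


CRI = 100 / (t90 - ts2)
= 100 / (14.5 - 3.8)
= 100 / 10.7
= 9.35 min^-1

9.35 min^-1


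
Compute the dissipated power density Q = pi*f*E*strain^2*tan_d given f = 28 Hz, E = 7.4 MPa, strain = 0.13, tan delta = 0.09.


Q = pi * f * E * strain^2 * tan_d
= pi * 28 * 7.4 * 0.13^2 * 0.09
= pi * 28 * 7.4 * 0.0169 * 0.09
= 0.9901

Q = 0.9901


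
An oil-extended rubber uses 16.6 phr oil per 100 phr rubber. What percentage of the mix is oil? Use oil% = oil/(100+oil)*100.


Oil % = oil / (100 + oil) * 100
= 16.6 / (100 + 16.6) * 100
= 16.6 / 116.6 * 100
= 14.24%

14.24%


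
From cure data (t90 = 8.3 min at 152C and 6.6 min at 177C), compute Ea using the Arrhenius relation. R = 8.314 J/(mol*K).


T1 = 425.15 K, T2 = 450.15 K
1/T1 - 1/T2 = 1.3063e-04
ln(t1/t2) = ln(8.3/6.6) = 0.2292
Ea = 8.314 * 0.2292 / 1.3063e-04 = 14586.7077 J/mol
Ea = 14.59 kJ/mol

14.59 kJ/mol


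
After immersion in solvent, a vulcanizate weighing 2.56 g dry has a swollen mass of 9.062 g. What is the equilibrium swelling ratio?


Q = W_swollen / W_dry
Q = 9.062 / 2.56
Q = 3.54

Q = 3.54


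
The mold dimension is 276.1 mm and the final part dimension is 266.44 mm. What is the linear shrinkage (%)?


Shrinkage = (mold - part) / mold * 100
= (276.1 - 266.44) / 276.1 * 100
= 9.66 / 276.1 * 100
= 3.5%

3.5%


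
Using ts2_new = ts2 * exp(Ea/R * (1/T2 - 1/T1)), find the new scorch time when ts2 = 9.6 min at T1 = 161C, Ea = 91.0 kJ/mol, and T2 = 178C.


Convert temperatures: T1 = 161 + 273.15 = 434.15 K, T2 = 178 + 273.15 = 451.15 K
ts2_new = 9.6 * exp(91000 / 8.314 * (1/451.15 - 1/434.15))
1/T2 - 1/T1 = -8.6794e-05
ts2_new = 3.71 min

3.71 min


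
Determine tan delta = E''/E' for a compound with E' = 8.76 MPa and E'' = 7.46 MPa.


tan delta = E'' / E'
= 7.46 / 8.76
= 0.8516

tan delta = 0.8516


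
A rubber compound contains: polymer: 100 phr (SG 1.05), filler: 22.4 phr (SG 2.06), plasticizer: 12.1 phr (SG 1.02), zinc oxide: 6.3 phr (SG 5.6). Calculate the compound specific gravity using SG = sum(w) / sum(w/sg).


Sum of weights = 140.8
Volume contributions:
  polymer: 100/1.05 = 95.2381
  filler: 22.4/2.06 = 10.8738
  plasticizer: 12.1/1.02 = 11.8627
  zinc oxide: 6.3/5.6 = 1.1250
Sum of volumes = 119.0996
SG = 140.8 / 119.0996 = 1.182

SG = 1.182


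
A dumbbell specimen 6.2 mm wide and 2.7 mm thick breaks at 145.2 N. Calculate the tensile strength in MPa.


Area = width * thickness = 6.2 * 2.7 = 16.74 mm^2
TS = force / area = 145.2 / 16.74 = 8.67 MPa

8.67 MPa


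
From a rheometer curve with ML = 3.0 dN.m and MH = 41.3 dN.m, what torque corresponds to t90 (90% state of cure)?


M90 = ML + 0.9 * (MH - ML)
M90 = 3.0 + 0.9 * (41.3 - 3.0)
M90 = 3.0 + 0.9 * 38.3
M90 = 37.47 dN.m

37.47 dN.m


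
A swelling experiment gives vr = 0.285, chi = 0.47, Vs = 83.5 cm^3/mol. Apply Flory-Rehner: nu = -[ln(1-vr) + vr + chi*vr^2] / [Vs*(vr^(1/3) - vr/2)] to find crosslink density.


ln(1 - vr) = ln(1 - 0.285) = -0.3355
Numerator = -((-0.3355) + 0.285 + 0.47 * 0.285^2) = 0.0123
Denominator = 83.5 * (0.285^(1/3) - 0.285/2) = 43.0513
nu = 0.0123 / 43.0513 = 2.8564e-04 mol/cm^3

2.8564e-04 mol/cm^3


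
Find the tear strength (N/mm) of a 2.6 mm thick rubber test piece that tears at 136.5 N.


Tear strength = force / thickness
= 136.5 / 2.6
= 52.5 N/mm

52.5 N/mm


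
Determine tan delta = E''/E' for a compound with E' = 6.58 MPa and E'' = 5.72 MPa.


tan delta = E'' / E'
= 5.72 / 6.58
= 0.8693

tan delta = 0.8693


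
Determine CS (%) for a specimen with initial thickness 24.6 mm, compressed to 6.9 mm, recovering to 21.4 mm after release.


CS = (t0 - recovered) / (t0 - ts) * 100
= (24.6 - 21.4) / (24.6 - 6.9) * 100
= 3.2 / 17.7 * 100
= 18.1%

18.1%


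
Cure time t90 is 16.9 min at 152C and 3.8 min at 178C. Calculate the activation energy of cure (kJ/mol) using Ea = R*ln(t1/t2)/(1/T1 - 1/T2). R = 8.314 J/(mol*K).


T1 = 425.15 K, T2 = 451.15 K
1/T1 - 1/T2 = 1.3555e-04
ln(t1/t2) = ln(16.9/3.8) = 1.4923
Ea = 8.314 * 1.4923 / 1.3555e-04 = 91529.1881 J/mol
Ea = 91.53 kJ/mol

91.53 kJ/mol


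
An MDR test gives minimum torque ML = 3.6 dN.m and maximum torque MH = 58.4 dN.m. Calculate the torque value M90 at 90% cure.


M90 = ML + 0.9 * (MH - ML)
M90 = 3.6 + 0.9 * (58.4 - 3.6)
M90 = 3.6 + 0.9 * 54.8
M90 = 52.92 dN.m

52.92 dN.m


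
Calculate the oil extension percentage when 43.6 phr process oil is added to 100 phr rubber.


Oil % = oil / (100 + oil) * 100
= 43.6 / (100 + 43.6) * 100
= 43.6 / 143.6 * 100
= 30.36%

30.36%


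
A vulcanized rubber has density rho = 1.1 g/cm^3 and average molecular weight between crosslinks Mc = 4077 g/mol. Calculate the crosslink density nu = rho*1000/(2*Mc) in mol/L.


nu = rho * 1000 / (2 * Mc)
nu = 1.1 * 1000 / (2 * 4077)
nu = 1100.0 / 8154
nu = 0.1349 mol/L

0.1349 mol/L


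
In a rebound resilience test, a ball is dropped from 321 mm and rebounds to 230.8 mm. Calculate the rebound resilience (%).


Resilience = h_rebound / h_drop * 100
= 230.8 / 321 * 100
= 71.9%

71.9%


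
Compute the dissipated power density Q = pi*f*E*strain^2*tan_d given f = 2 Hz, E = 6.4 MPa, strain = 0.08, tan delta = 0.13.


Q = pi * f * E * strain^2 * tan_d
= pi * 2 * 6.4 * 0.08^2 * 0.13
= pi * 2 * 6.4 * 0.0064 * 0.13
= 0.0335

Q = 0.0335


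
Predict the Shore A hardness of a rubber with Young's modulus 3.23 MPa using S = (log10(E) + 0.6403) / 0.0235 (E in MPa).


log10(E) = 0.0235*S - 0.6403  =>  S = (log10(E) + 0.6403) / 0.0235
log10(3.23) = 0.509203
S = (0.509203 + 0.6403) / 0.0235 = 1.149503 / 0.0235
S = 48.9

Shore A = 48.9


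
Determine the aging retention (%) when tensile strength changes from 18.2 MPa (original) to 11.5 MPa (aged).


Retention = aged / original * 100
= 11.5 / 18.2 * 100
= 63.2%

63.2%


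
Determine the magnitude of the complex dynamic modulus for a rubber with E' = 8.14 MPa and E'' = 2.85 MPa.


|E*| = sqrt(E'^2 + E''^2)
= sqrt(8.14^2 + 2.85^2)
= sqrt(66.2596 + 8.1225)
= 8.625 MPa

8.625 MPa


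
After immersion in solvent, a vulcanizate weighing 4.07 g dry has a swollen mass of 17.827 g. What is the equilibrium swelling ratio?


Q = W_swollen / W_dry
Q = 17.827 / 4.07
Q = 4.38

Q = 4.38


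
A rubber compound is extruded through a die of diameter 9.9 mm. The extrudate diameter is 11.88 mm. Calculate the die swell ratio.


Die swell ratio = D_extrudate / D_die
= 11.88 / 9.9
= 1.2

Die swell = 1.2


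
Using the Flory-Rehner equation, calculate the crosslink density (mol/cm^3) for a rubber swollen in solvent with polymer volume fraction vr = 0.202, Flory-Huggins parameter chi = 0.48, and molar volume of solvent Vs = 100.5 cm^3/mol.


ln(1 - vr) = ln(1 - 0.202) = -0.2256
Numerator = -((-0.2256) + 0.202 + 0.48 * 0.202^2) = 0.0041
Denominator = 100.5 * (0.202^(1/3) - 0.202/2) = 48.8175
nu = 0.0041 / 48.8175 = 8.3182e-05 mol/cm^3

8.3182e-05 mol/cm^3


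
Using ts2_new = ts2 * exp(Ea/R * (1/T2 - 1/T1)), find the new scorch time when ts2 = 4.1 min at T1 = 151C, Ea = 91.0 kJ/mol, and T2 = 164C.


Convert temperatures: T1 = 151 + 273.15 = 424.15 K, T2 = 164 + 273.15 = 437.15 K
ts2_new = 4.1 * exp(91000 / 8.314 * (1/437.15 - 1/424.15))
1/T2 - 1/T1 = -7.0112e-05
ts2_new = 1.9 min

1.9 min


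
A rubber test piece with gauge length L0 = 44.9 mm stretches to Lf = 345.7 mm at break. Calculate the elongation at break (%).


Elongation = (Lf - L0) / L0 * 100
= (345.7 - 44.9) / 44.9 * 100
= 300.8 / 44.9 * 100
= 669.9%

669.9%


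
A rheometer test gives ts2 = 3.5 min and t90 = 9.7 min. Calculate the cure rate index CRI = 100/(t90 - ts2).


CRI = 100 / (t90 - ts2)
= 100 / (9.7 - 3.5)
= 100 / 6.2
= 16.13 min^-1

16.13 min^-1


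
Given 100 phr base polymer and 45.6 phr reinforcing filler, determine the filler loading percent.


Filler % = filler / (rubber + filler) * 100
= 45.6 / (100 + 45.6) * 100
= 45.6 / 145.6 * 100
= 31.32%

31.32%


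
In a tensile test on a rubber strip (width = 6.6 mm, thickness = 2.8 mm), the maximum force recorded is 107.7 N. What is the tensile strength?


Area = width * thickness = 6.6 * 2.8 = 18.48 mm^2
TS = force / area = 107.7 / 18.48 = 5.83 MPa

5.83 MPa


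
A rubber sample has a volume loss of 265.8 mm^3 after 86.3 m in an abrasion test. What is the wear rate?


Rate = volume_loss / distance
= 265.8 / 86.3
= 3.08 mm^3/m

3.08 mm^3/m


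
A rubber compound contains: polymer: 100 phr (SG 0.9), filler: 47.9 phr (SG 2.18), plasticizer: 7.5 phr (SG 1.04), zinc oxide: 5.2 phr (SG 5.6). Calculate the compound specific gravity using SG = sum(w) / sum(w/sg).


Sum of weights = 160.6
Volume contributions:
  polymer: 100/0.9 = 111.1111
  filler: 47.9/2.18 = 21.9725
  plasticizer: 7.5/1.04 = 7.2115
  zinc oxide: 5.2/5.6 = 0.9286
Sum of volumes = 141.2237
SG = 160.6 / 141.2237 = 1.137

SG = 1.137


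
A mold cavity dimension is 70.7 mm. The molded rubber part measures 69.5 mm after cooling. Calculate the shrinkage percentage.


Shrinkage = (mold - part) / mold * 100
= (70.7 - 69.5) / 70.7 * 100
= 1.2 / 70.7 * 100
= 1.7%

1.7%


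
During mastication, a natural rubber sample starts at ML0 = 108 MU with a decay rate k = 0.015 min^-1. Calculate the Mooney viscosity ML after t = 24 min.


ML = ML0 * exp(-k * t)
ML = 108 * exp(-0.015 * 24)
ML = 108 * 0.6977
ML = 75.35 MU

75.35 MU


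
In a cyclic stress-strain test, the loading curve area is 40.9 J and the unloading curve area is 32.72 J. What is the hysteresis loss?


Hysteresis loss = loading - unloading
= 40.9 - 32.72
= 8.18 J

8.18 J


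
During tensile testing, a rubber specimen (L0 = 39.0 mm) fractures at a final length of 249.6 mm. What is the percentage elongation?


Elongation = (Lf - L0) / L0 * 100
= (249.6 - 39.0) / 39.0 * 100
= 210.6 / 39.0 * 100
= 540.0%

540.0%


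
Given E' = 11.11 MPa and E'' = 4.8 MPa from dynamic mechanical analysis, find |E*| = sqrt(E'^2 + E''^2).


|E*| = sqrt(E'^2 + E''^2)
= sqrt(11.11^2 + 4.8^2)
= sqrt(123.4321 + 23.0400)
= 12.103 MPa

12.103 MPa


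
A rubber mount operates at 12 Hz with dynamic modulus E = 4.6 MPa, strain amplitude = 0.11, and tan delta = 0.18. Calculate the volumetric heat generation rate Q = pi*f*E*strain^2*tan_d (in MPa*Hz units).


Q = pi * f * E * strain^2 * tan_d
= pi * 12 * 4.6 * 0.11^2 * 0.18
= pi * 12 * 4.6 * 0.0121 * 0.18
= 0.3777

Q = 0.3777


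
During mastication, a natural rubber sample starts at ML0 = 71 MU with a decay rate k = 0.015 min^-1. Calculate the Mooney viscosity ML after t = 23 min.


ML = ML0 * exp(-k * t)
ML = 71 * exp(-0.015 * 23)
ML = 71 * 0.7082
ML = 50.28 MU

50.28 MU


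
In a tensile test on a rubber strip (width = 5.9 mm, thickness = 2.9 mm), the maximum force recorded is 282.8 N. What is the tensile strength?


Area = width * thickness = 5.9 * 2.9 = 17.11 mm^2
TS = force / area = 282.8 / 17.11 = 16.53 MPa

16.53 MPa


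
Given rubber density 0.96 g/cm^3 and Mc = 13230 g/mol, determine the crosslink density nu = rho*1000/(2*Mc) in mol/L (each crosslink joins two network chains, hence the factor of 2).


nu = rho * 1000 / (2 * Mc)
nu = 0.96 * 1000 / (2 * 13230)
nu = 960.0 / 26460
nu = 0.0363 mol/L

0.0363 mol/L


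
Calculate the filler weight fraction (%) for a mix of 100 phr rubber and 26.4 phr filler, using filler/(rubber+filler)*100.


Filler % = filler / (rubber + filler) * 100
= 26.4 / (100 + 26.4) * 100
= 26.4 / 126.4 * 100
= 20.89%

20.89%


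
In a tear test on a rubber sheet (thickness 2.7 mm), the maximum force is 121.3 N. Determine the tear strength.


Tear strength = force / thickness
= 121.3 / 2.7
= 44.93 N/mm

44.93 N/mm


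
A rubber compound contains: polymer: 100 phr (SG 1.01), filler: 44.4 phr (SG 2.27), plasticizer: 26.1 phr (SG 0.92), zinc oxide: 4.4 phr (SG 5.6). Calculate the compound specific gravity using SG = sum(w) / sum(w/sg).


Sum of weights = 174.9
Volume contributions:
  polymer: 100/1.01 = 99.0099
  filler: 44.4/2.27 = 19.5595
  plasticizer: 26.1/0.92 = 28.3696
  zinc oxide: 4.4/5.6 = 0.7857
Sum of volumes = 147.7247
SG = 174.9 / 147.7247 = 1.184

SG = 1.184


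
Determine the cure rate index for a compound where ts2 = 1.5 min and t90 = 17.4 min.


CRI = 100 / (t90 - ts2)
= 100 / (17.4 - 1.5)
= 100 / 15.9
= 6.29 min^-1

6.29 min^-1


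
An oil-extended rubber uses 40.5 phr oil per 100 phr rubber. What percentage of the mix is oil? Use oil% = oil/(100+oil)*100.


Oil % = oil / (100 + oil) * 100
= 40.5 / (100 + 40.5) * 100
= 40.5 / 140.5 * 100
= 28.83%

28.83%


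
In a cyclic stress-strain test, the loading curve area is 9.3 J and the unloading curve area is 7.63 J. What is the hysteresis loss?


Hysteresis loss = loading - unloading
= 9.3 - 7.63
= 1.67 J

1.67 J


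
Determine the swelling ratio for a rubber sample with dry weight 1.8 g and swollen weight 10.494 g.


Q = W_swollen / W_dry
Q = 10.494 / 1.8
Q = 5.83

Q = 5.83


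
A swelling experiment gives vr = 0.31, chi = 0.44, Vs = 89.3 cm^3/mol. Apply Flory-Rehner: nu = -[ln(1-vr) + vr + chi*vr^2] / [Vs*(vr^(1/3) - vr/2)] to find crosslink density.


ln(1 - vr) = ln(1 - 0.31) = -0.3711
Numerator = -((-0.3711) + 0.31 + 0.44 * 0.31^2) = 0.0188
Denominator = 89.3 * (0.31^(1/3) - 0.31/2) = 46.5958
nu = 0.0188 / 46.5958 = 4.0303e-04 mol/cm^3

4.0303e-04 mol/cm^3


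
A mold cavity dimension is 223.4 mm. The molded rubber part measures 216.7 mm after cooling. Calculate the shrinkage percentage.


Shrinkage = (mold - part) / mold * 100
= (223.4 - 216.7) / 223.4 * 100
= 6.7 / 223.4 * 100
= 3.0%

3.0%


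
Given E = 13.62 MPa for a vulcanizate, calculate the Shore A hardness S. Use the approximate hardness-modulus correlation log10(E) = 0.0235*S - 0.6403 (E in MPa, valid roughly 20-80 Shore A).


log10(E) = 0.0235*S - 0.6403  =>  S = (log10(E) + 0.6403) / 0.0235
log10(13.62) = 1.134177
S = (1.134177 + 0.6403) / 0.0235 = 1.774477 / 0.0235
S = 75.5

Shore A = 75.5


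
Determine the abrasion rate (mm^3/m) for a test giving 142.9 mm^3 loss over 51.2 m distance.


Rate = volume_loss / distance
= 142.9 / 51.2
= 2.791 mm^3/m

2.791 mm^3/m


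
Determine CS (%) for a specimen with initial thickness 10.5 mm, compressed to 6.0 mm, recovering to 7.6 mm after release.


CS = (t0 - recovered) / (t0 - ts) * 100
= (10.5 - 7.6) / (10.5 - 6.0) * 100
= 2.9 / 4.5 * 100
= 64.4%

64.4%


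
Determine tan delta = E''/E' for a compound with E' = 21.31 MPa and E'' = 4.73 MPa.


tan delta = E'' / E'
= 4.73 / 21.31
= 0.222

tan delta = 0.222


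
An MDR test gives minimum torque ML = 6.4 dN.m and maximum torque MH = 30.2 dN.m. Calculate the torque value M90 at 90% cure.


M90 = ML + 0.9 * (MH - ML)
M90 = 6.4 + 0.9 * (30.2 - 6.4)
M90 = 6.4 + 0.9 * 23.8
M90 = 27.82 dN.m

27.82 dN.m


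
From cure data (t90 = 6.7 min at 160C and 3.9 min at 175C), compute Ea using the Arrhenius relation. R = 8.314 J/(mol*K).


T1 = 433.15 K, T2 = 448.15 K
1/T1 - 1/T2 = 7.7273e-05
ln(t1/t2) = ln(6.7/3.9) = 0.5411
Ea = 8.314 * 0.5411 / 7.7273e-05 = 58221.4307 J/mol
Ea = 58.22 kJ/mol

58.22 kJ/mol


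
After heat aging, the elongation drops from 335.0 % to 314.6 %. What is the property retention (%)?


Retention = aged / original * 100
= 314.6 / 335.0 * 100
= 93.9%

93.9%


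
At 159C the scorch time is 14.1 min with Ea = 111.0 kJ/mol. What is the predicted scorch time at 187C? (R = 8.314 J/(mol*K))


Convert temperatures: T1 = 159 + 273.15 = 432.15 K, T2 = 187 + 273.15 = 460.15 K
ts2_new = 14.1 * exp(111000 / 8.314 * (1/460.15 - 1/432.15))
1/T2 - 1/T1 = -1.4081e-04
ts2_new = 2.15 min

2.15 min


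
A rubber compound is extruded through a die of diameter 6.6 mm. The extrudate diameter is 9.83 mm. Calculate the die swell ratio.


Die swell ratio = D_extrudate / D_die
= 9.83 / 6.6
= 1.489

Die swell = 1.489


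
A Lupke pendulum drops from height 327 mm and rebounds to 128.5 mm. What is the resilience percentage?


Resilience = h_rebound / h_drop * 100
= 128.5 / 327 * 100
= 39.3%

39.3%


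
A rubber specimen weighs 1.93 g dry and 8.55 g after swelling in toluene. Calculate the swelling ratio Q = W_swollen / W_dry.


Q = W_swollen / W_dry
Q = 8.55 / 1.93
Q = 4.43

Q = 4.43


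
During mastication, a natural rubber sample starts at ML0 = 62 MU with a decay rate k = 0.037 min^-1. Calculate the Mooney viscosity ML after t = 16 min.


ML = ML0 * exp(-k * t)
ML = 62 * exp(-0.037 * 16)
ML = 62 * 0.5532
ML = 34.3 MU

34.3 MU


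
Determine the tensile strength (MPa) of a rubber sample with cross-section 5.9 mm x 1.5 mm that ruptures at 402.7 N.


Area = width * thickness = 5.9 * 1.5 = 8.85 mm^2
TS = force / area = 402.7 / 8.85 = 45.5 MPa

45.5 MPa


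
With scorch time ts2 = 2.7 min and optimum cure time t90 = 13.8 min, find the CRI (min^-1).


CRI = 100 / (t90 - ts2)
= 100 / (13.8 - 2.7)
= 100 / 11.1
= 9.01 min^-1

9.01 min^-1


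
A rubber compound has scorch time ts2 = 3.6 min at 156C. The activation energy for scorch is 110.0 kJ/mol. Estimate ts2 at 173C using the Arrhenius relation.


Convert temperatures: T1 = 156 + 273.15 = 429.15 K, T2 = 173 + 273.15 = 446.15 K
ts2_new = 3.6 * exp(110000 / 8.314 * (1/446.15 - 1/429.15))
1/T2 - 1/T1 = -8.8789e-05
ts2_new = 1.11 min

1.11 min


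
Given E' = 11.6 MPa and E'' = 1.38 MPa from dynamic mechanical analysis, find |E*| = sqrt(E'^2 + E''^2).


|E*| = sqrt(E'^2 + E''^2)
= sqrt(11.6^2 + 1.38^2)
= sqrt(134.5600 + 1.9044)
= 11.682 MPa

11.682 MPa


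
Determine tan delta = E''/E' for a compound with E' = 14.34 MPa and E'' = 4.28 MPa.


tan delta = E'' / E'
= 4.28 / 14.34
= 0.2985

tan delta = 0.2985


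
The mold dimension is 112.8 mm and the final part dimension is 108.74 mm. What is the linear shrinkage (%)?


Shrinkage = (mold - part) / mold * 100
= (112.8 - 108.74) / 112.8 * 100
= 4.06 / 112.8 * 100
= 3.6%

3.6%


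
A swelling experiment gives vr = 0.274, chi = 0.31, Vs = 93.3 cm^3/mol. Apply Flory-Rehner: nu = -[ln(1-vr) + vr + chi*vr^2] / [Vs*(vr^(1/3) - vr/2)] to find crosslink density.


ln(1 - vr) = ln(1 - 0.274) = -0.3202
Numerator = -((-0.3202) + 0.274 + 0.31 * 0.274^2) = 0.0229
Denominator = 93.3 * (0.274^(1/3) - 0.274/2) = 47.8169
nu = 0.0229 / 47.8169 = 4.7957e-04 mol/cm^3

4.7957e-04 mol/cm^3


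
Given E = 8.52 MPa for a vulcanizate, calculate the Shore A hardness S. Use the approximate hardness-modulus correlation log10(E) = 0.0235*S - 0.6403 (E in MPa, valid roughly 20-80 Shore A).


log10(E) = 0.0235*S - 0.6403  =>  S = (log10(E) + 0.6403) / 0.0235
log10(8.52) = 0.930440
S = (0.930440 + 0.6403) / 0.0235 = 1.570740 / 0.0235
S = 66.8

Shore A = 66.8


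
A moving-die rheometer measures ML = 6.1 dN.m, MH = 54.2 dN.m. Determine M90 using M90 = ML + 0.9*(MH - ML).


M90 = ML + 0.9 * (MH - ML)
M90 = 6.1 + 0.9 * (54.2 - 6.1)
M90 = 6.1 + 0.9 * 48.1
M90 = 49.39 dN.m

49.39 dN.m


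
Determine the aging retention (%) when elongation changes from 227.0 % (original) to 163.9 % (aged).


Retention = aged / original * 100
= 163.9 / 227.0 * 100
= 72.2%

72.2%


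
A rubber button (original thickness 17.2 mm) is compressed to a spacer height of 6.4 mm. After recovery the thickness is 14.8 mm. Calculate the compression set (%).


CS = (t0 - recovered) / (t0 - ts) * 100
= (17.2 - 14.8) / (17.2 - 6.4) * 100
= 2.4 / 10.8 * 100
= 22.2%

22.2%


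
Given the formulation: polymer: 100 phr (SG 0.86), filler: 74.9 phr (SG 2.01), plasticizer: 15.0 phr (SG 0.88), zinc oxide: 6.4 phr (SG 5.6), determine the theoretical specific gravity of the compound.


Sum of weights = 196.3
Volume contributions:
  polymer: 100/0.86 = 116.2791
  filler: 74.9/2.01 = 37.2637
  plasticizer: 15.0/0.88 = 17.0455
  zinc oxide: 6.4/5.6 = 1.1429
Sum of volumes = 171.7311
SG = 196.3 / 171.7311 = 1.143

SG = 1.143


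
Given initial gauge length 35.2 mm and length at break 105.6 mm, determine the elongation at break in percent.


Elongation = (Lf - L0) / L0 * 100
= (105.6 - 35.2) / 35.2 * 100
= 70.4 / 35.2 * 100
= 200.0%

200.0%


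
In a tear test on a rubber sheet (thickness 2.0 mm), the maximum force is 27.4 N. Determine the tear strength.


Tear strength = force / thickness
= 27.4 / 2.0
= 13.7 N/mm

13.7 N/mm


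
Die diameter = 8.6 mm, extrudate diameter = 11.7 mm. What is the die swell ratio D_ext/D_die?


Die swell ratio = D_extrudate / D_die
= 11.7 / 8.6
= 1.36

Die swell = 1.36


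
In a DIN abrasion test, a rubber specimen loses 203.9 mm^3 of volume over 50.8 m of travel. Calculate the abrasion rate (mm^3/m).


Rate = volume_loss / distance
= 203.9 / 50.8
= 4.014 mm^3/m

4.014 mm^3/m


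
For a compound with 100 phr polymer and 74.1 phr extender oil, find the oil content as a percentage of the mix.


Oil % = oil / (100 + oil) * 100
= 74.1 / (100 + 74.1) * 100
= 74.1 / 174.1 * 100
= 42.56%

42.56%


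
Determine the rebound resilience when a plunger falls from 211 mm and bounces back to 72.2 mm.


Resilience = h_rebound / h_drop * 100
= 72.2 / 211 * 100
= 34.2%

34.2%


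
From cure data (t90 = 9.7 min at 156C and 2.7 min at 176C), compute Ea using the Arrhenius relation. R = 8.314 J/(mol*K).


T1 = 429.15 K, T2 = 449.15 K
1/T1 - 1/T2 = 1.0376e-04
ln(t1/t2) = ln(9.7/2.7) = 1.2789
Ea = 8.314 * 1.2789 / 1.0376e-04 = 102472.7383 J/mol
Ea = 102.47 kJ/mol

102.47 kJ/mol


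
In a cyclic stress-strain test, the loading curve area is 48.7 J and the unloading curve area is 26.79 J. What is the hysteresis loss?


Hysteresis loss = loading - unloading
= 48.7 - 26.79
= 21.91 J

21.91 J


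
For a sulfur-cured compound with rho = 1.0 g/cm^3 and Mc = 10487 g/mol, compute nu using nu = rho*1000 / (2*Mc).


nu = rho * 1000 / (2 * Mc)
nu = 1.0 * 1000 / (2 * 10487)
nu = 1000.0 / 20974
nu = 0.0477 mol/L

0.0477 mol/L


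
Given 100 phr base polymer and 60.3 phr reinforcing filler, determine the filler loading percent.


Filler % = filler / (rubber + filler) * 100
= 60.3 / (100 + 60.3) * 100
= 60.3 / 160.3 * 100
= 37.62%

37.62%


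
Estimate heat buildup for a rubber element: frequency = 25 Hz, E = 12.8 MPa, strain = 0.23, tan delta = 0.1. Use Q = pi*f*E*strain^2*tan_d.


Q = pi * f * E * strain^2 * tan_d
= pi * 25 * 12.8 * 0.23^2 * 0.1
= pi * 25 * 12.8 * 0.0529 * 0.1
= 5.3181

Q = 5.3181


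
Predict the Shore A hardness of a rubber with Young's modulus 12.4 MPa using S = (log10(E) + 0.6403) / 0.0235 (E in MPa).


log10(E) = 0.0235*S - 0.6403  =>  S = (log10(E) + 0.6403) / 0.0235
log10(12.4) = 1.093422
S = (1.093422 + 0.6403) / 0.0235 = 1.733722 / 0.0235
S = 73.8

Shore A = 73.8


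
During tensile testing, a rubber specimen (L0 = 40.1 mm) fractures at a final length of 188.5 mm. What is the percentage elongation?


Elongation = (Lf - L0) / L0 * 100
= (188.5 - 40.1) / 40.1 * 100
= 148.4 / 40.1 * 100
= 370.1%

370.1%


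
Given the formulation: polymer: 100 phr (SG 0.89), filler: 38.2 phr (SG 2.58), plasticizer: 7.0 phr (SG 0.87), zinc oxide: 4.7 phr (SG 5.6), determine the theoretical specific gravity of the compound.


Sum of weights = 149.9
Volume contributions:
  polymer: 100/0.89 = 112.3596
  filler: 38.2/2.58 = 14.8062
  plasticizer: 7.0/0.87 = 8.0460
  zinc oxide: 4.7/5.6 = 0.8393
Sum of volumes = 136.0510
SG = 149.9 / 136.0510 = 1.102

SG = 1.102


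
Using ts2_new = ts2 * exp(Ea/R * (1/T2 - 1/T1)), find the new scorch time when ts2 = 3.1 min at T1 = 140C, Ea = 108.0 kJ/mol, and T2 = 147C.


Convert temperatures: T1 = 140 + 273.15 = 413.15 K, T2 = 147 + 273.15 = 420.15 K
ts2_new = 3.1 * exp(108000 / 8.314 * (1/420.15 - 1/413.15))
1/T2 - 1/T1 = -4.0326e-05
ts2_new = 1.84 min

1.84 min


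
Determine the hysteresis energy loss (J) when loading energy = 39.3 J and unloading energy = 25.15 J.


Hysteresis loss = loading - unloading
= 39.3 - 25.15
= 14.15 J

14.15 J


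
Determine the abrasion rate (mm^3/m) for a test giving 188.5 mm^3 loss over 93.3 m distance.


Rate = volume_loss / distance
= 188.5 / 93.3
= 2.02 mm^3/m

2.02 mm^3/m


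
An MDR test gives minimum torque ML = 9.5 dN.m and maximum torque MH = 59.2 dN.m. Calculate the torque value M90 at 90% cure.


M90 = ML + 0.9 * (MH - ML)
M90 = 9.5 + 0.9 * (59.2 - 9.5)
M90 = 9.5 + 0.9 * 49.7
M90 = 54.23 dN.m

54.23 dN.m


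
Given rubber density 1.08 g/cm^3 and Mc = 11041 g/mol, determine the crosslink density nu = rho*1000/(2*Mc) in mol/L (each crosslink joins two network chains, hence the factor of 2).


nu = rho * 1000 / (2 * Mc)
nu = 1.08 * 1000 / (2 * 11041)
nu = 1080.0 / 22082
nu = 0.0489 mol/L

0.0489 mol/L


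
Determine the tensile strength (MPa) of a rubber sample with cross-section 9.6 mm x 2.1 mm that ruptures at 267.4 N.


Area = width * thickness = 9.6 * 2.1 = 20.16 mm^2
TS = force / area = 267.4 / 20.16 = 13.26 MPa

13.26 MPa


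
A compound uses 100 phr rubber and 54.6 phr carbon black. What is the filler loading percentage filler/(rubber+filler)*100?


Filler % = filler / (rubber + filler) * 100
= 54.6 / (100 + 54.6) * 100
= 54.6 / 154.6 * 100
= 35.32%

35.32%


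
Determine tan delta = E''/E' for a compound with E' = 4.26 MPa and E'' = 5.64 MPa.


tan delta = E'' / E'
= 5.64 / 4.26
= 1.3239

tan delta = 1.3239


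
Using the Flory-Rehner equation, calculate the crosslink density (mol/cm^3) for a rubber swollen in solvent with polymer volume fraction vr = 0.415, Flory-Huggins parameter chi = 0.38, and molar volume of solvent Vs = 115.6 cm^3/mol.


ln(1 - vr) = ln(1 - 0.415) = -0.5361
Numerator = -((-0.5361) + 0.415 + 0.38 * 0.415^2) = 0.0557
Denominator = 115.6 * (0.415^(1/3) - 0.415/2) = 62.2395
nu = 0.0557 / 62.2395 = 8.9490e-04 mol/cm^3

8.9490e-04 mol/cm^3


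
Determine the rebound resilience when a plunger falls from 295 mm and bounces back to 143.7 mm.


Resilience = h_rebound / h_drop * 100
= 143.7 / 295 * 100
= 48.7%

48.7%


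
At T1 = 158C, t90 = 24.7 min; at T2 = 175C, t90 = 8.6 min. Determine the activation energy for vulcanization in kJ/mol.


T1 = 431.15 K, T2 = 448.15 K
1/T1 - 1/T2 = 8.7983e-05
ln(t1/t2) = ln(24.7/8.6) = 1.0550
Ea = 8.314 * 1.0550 / 8.7983e-05 = 99697.0353 J/mol
Ea = 99.7 kJ/mol

99.7 kJ/mol


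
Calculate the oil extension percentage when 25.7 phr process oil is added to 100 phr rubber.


Oil % = oil / (100 + oil) * 100
= 25.7 / (100 + 25.7) * 100
= 25.7 / 125.7 * 100
= 20.45%

20.45%


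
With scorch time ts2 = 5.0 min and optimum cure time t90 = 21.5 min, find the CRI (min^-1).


CRI = 100 / (t90 - ts2)
= 100 / (21.5 - 5.0)
= 100 / 16.5
= 6.06 min^-1

6.06 min^-1


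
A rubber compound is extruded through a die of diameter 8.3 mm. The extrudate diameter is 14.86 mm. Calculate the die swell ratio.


Die swell ratio = D_extrudate / D_die
= 14.86 / 8.3
= 1.79

Die swell = 1.79


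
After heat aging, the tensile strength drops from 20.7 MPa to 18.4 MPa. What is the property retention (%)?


Retention = aged / original * 100
= 18.4 / 20.7 * 100
= 88.9%

88.9%


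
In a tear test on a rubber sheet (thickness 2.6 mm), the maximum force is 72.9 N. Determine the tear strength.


Tear strength = force / thickness
= 72.9 / 2.6
= 28.04 N/mm

28.04 N/mm


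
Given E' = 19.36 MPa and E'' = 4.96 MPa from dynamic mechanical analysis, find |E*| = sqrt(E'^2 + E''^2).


|E*| = sqrt(E'^2 + E''^2)
= sqrt(19.36^2 + 4.96^2)
= sqrt(374.8096 + 24.6016)
= 19.985 MPa

19.985 MPa


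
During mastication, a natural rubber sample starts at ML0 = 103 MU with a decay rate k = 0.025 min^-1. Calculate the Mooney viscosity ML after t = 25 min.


ML = ML0 * exp(-k * t)
ML = 103 * exp(-0.025 * 25)
ML = 103 * 0.5353
ML = 55.13 MU

55.13 MU


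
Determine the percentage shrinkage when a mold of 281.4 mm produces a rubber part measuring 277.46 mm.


Shrinkage = (mold - part) / mold * 100
= (281.4 - 277.46) / 281.4 * 100
= 3.94 / 281.4 * 100
= 1.4%

1.4%


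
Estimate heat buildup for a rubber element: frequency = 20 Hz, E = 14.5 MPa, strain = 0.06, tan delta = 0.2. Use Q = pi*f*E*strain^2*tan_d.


Q = pi * f * E * strain^2 * tan_d
= pi * 20 * 14.5 * 0.06^2 * 0.2
= pi * 20 * 14.5 * 0.0036 * 0.2
= 0.6560

Q = 0.6560


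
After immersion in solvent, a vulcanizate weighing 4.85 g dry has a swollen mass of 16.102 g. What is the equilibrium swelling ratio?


Q = W_swollen / W_dry
Q = 16.102 / 4.85
Q = 3.32

Q = 3.32


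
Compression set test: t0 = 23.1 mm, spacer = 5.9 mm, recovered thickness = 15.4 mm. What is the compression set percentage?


CS = (t0 - recovered) / (t0 - ts) * 100
= (23.1 - 15.4) / (23.1 - 5.9) * 100
= 7.7 / 17.2 * 100
= 44.8%

44.8%


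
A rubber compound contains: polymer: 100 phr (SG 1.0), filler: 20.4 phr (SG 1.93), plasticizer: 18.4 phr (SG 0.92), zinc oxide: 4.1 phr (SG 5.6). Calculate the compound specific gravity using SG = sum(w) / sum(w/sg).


Sum of weights = 142.9
Volume contributions:
  polymer: 100/1.0 = 100.0000
  filler: 20.4/1.93 = 10.5699
  plasticizer: 18.4/0.92 = 20.0000
  zinc oxide: 4.1/5.6 = 0.7321
Sum of volumes = 131.3021
SG = 142.9 / 131.3021 = 1.088

SG = 1.088


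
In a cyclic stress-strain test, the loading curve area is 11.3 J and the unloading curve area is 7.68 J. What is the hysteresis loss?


Hysteresis loss = loading - unloading
= 11.3 - 7.68
= 3.62 J

3.62 J


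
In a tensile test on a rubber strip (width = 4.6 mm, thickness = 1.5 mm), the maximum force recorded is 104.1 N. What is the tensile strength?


Area = width * thickness = 4.6 * 1.5 = 6.9 mm^2
TS = force / area = 104.1 / 6.9 = 15.09 MPa

15.09 MPa


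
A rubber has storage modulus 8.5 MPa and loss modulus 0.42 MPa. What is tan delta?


tan delta = E'' / E'
= 0.42 / 8.5
= 0.0494

tan delta = 0.0494


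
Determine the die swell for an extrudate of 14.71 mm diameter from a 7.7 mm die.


Die swell ratio = D_extrudate / D_die
= 14.71 / 7.7
= 1.91

Die swell = 1.91


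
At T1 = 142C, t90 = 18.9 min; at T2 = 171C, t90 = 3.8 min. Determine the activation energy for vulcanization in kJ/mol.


T1 = 415.15 K, T2 = 444.15 K
1/T1 - 1/T2 = 1.5728e-04
ln(t1/t2) = ln(18.9/3.8) = 1.6042
Ea = 8.314 * 1.6042 / 1.5728e-04 = 84799.7644 J/mol
Ea = 84.8 kJ/mol

84.8 kJ/mol


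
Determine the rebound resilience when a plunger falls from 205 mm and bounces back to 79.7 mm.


Resilience = h_rebound / h_drop * 100
= 79.7 / 205 * 100
= 38.9%

38.9%


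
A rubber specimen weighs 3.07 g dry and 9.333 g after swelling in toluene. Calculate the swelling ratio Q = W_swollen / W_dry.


Q = W_swollen / W_dry
Q = 9.333 / 3.07
Q = 3.04

Q = 3.04


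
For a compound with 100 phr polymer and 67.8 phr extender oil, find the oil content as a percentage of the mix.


Oil % = oil / (100 + oil) * 100
= 67.8 / (100 + 67.8) * 100
= 67.8 / 167.8 * 100
= 40.41%

40.41%


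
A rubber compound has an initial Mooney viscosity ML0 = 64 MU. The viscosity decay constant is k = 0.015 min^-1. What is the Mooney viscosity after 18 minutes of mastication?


ML = ML0 * exp(-k * t)
ML = 64 * exp(-0.015 * 18)
ML = 64 * 0.7634
ML = 48.86 MU

48.86 MU


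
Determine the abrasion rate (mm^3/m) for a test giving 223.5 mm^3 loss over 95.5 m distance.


Rate = volume_loss / distance
= 223.5 / 95.5
= 2.34 mm^3/m

2.34 mm^3/m


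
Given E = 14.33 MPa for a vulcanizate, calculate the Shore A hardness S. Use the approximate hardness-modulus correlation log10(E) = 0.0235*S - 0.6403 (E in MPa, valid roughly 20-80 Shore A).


log10(E) = 0.0235*S - 0.6403  =>  S = (log10(E) + 0.6403) / 0.0235
log10(14.33) = 1.156246
S = (1.156246 + 0.6403) / 0.0235 = 1.796546 / 0.0235
S = 76.4

Shore A = 76.4


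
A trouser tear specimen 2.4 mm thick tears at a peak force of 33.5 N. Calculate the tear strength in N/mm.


Tear strength = force / thickness
= 33.5 / 2.4
= 13.96 N/mm

13.96 N/mm


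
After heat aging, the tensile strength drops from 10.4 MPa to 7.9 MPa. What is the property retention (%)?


Retention = aged / original * 100
= 7.9 / 10.4 * 100
= 76.0%

76.0%


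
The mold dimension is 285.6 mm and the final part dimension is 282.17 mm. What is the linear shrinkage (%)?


Shrinkage = (mold - part) / mold * 100
= (285.6 - 282.17) / 285.6 * 100
= 3.43 / 285.6 * 100
= 1.2%

1.2%


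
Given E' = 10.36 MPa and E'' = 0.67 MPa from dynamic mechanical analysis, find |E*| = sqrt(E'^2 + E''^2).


|E*| = sqrt(E'^2 + E''^2)
= sqrt(10.36^2 + 0.67^2)
= sqrt(107.3296 + 0.4489)
= 10.382 MPa

10.382 MPa


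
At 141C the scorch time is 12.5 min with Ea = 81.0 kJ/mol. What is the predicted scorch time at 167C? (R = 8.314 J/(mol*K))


Convert temperatures: T1 = 141 + 273.15 = 414.15 K, T2 = 167 + 273.15 = 440.15 K
ts2_new = 12.5 * exp(81000 / 8.314 * (1/440.15 - 1/414.15))
1/T2 - 1/T1 = -1.4263e-04
ts2_new = 3.11 min

3.11 min


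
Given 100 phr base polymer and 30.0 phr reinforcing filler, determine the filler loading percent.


Filler % = filler / (rubber + filler) * 100
= 30.0 / (100 + 30.0) * 100
= 30.0 / 130.0 * 100
= 23.08%

23.08%


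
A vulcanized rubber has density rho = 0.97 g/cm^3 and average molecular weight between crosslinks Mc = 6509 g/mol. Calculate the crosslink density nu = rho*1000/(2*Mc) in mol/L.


nu = rho * 1000 / (2 * Mc)
nu = 0.97 * 1000 / (2 * 6509)
nu = 970.0 / 13018
nu = 0.0745 mol/L

0.0745 mol/L


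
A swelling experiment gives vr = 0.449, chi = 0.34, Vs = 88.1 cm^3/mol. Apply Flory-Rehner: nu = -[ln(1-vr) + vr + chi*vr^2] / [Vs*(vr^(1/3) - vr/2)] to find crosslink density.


ln(1 - vr) = ln(1 - 0.449) = -0.5960
Numerator = -((-0.5960) + 0.449 + 0.34 * 0.449^2) = 0.0785
Denominator = 88.1 * (0.449^(1/3) - 0.449/2) = 47.6834
nu = 0.0785 / 47.6834 = 0.0016 mol/cm^3

0.0016 mol/cm^3


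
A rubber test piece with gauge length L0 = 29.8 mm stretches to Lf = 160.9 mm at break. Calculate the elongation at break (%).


Elongation = (Lf - L0) / L0 * 100
= (160.9 - 29.8) / 29.8 * 100
= 131.1 / 29.8 * 100
= 439.9%

439.9%


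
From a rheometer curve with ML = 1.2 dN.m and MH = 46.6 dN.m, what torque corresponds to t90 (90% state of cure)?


M90 = ML + 0.9 * (MH - ML)
M90 = 1.2 + 0.9 * (46.6 - 1.2)
M90 = 1.2 + 0.9 * 45.4
M90 = 42.06 dN.m

42.06 dN.m


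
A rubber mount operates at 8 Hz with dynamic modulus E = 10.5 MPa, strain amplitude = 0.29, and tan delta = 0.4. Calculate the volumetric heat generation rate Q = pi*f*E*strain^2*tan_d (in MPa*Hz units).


Q = pi * f * E * strain^2 * tan_d
= pi * 8 * 10.5 * 0.29^2 * 0.4
= pi * 8 * 10.5 * 0.0841 * 0.4
= 8.8774

Q = 8.8774


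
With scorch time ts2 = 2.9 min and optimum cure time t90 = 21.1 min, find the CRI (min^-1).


CRI = 100 / (t90 - ts2)
= 100 / (21.1 - 2.9)
= 100 / 18.2
= 5.49 min^-1

5.49 min^-1


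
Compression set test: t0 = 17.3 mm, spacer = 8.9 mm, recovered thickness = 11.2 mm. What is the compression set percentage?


CS = (t0 - recovered) / (t0 - ts) * 100
= (17.3 - 11.2) / (17.3 - 8.9) * 100
= 6.1 / 8.4 * 100
= 72.6%

72.6%


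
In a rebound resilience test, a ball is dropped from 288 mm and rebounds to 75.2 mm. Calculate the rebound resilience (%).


Resilience = h_rebound / h_drop * 100
= 75.2 / 288 * 100
= 26.1%

26.1%


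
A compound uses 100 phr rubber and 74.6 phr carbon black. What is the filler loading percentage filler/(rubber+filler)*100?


Filler % = filler / (rubber + filler) * 100
= 74.6 / (100 + 74.6) * 100
= 74.6 / 174.6 * 100
= 42.73%

42.73%


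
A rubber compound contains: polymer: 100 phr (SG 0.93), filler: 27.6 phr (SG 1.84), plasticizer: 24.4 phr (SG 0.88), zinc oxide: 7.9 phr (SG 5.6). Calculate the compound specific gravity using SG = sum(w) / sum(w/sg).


Sum of weights = 159.9
Volume contributions:
  polymer: 100/0.93 = 107.5269
  filler: 27.6/1.84 = 15.0000
  plasticizer: 24.4/0.88 = 27.7273
  zinc oxide: 7.9/5.6 = 1.4107
Sum of volumes = 151.6649
SG = 159.9 / 151.6649 = 1.054

SG = 1.054


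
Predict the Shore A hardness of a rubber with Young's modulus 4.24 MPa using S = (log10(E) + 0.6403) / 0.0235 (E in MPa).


log10(E) = 0.0235*S - 0.6403  =>  S = (log10(E) + 0.6403) / 0.0235
log10(4.24) = 0.627366
S = (0.627366 + 0.6403) / 0.0235 = 1.267666 / 0.0235
S = 53.9

Shore A = 53.9


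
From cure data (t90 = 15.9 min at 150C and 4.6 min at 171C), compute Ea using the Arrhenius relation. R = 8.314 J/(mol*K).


T1 = 423.15 K, T2 = 444.15 K
1/T1 - 1/T2 = 1.1174e-04
ln(t1/t2) = ln(15.9/4.6) = 1.2403
Ea = 8.314 * 1.2403 / 1.1174e-04 = 92284.4348 J/mol
Ea = 92.28 kJ/mol

92.28 kJ/mol


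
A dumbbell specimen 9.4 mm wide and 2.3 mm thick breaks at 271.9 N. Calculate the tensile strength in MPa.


Area = width * thickness = 9.4 * 2.3 = 21.62 mm^2
TS = force / area = 271.9 / 21.62 = 12.58 MPa

12.58 MPa


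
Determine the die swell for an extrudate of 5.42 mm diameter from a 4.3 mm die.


Die swell ratio = D_extrudate / D_die
= 5.42 / 4.3
= 1.26

Die swell = 1.26


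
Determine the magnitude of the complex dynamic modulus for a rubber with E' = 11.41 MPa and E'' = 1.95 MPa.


|E*| = sqrt(E'^2 + E''^2)
= sqrt(11.41^2 + 1.95^2)
= sqrt(130.1881 + 3.8025)
= 11.575 MPa

11.575 MPa


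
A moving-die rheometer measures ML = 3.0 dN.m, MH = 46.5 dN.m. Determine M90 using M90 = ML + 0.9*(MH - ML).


M90 = ML + 0.9 * (MH - ML)
M90 = 3.0 + 0.9 * (46.5 - 3.0)
M90 = 3.0 + 0.9 * 43.5
M90 = 42.15 dN.m

42.15 dN.m
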